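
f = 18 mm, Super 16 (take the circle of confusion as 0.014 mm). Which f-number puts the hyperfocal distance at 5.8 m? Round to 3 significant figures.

Rearrange H = f²/(N·c) + f for N: N = f² / ((H − f)·c).
N = 18² / ((5800 − 18) × 0.014) = 324 / 80.95 ≈ 4.

f/4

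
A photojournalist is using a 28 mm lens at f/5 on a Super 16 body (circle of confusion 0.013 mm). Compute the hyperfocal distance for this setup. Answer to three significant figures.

12.1 m

Hyperfocal distance H = f²/(N·c) + f = 28²/(5 × 0.013) + 28 = 784/0.065 + 28 ≈ 12089.5 mm ≈ 12.1 m.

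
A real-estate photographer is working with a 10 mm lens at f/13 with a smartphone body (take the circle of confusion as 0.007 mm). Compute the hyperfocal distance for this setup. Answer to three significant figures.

1.11 m

Hyperfocal distance H = f²/(N·c) + f = 10²/(13 × 0.007) + 10 = 100/0.091 + 10 ≈ 1108.9 mm ≈ 1.11 m.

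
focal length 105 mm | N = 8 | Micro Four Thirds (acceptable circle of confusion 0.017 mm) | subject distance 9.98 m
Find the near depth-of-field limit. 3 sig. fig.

8.90 m

Hyperfocal distance H = f²/(N·c) + f = 105²/(8 × 0.017) + 105 = 11025/0.136 + 105 ≈ 81171.2 mm ≈ 81.17 m.
Near limit Dn = s·(H − f)/(H + s − 2f) = 9980 × (81171.2 − 105) / (81171.2 + 9980 − 2 × 105) = 9980 × 81066.2 / 90941.2 ≈ 8896.3 mm ≈ 8.90 m.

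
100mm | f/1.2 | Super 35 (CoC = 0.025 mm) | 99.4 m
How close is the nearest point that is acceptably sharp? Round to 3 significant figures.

76.6 m

Hyperfocal distance H = f²/(N·c) + f = 100²/(1.2 × 0.025) + 100 = 10000/0.03 + 100 ≈ 333433.3 mm ≈ 333.4 m.
Near limit Dn = s·(H − f)/(H + s − 2f) = 99400 × (333433.3 − 100) / (333433.3 + 99400 − 2 × 100) = 99400 × 333333.3 / 432633.3 ≈ 76585 mm ≈ 76.6 m.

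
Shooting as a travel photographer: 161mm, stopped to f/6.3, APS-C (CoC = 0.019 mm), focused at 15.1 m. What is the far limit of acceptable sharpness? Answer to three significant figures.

Hyperfocal distance H = f²/(N·c) + f = 161²/(6.3 × 0.019) + 161 = 25921/0.1197 + 161 ≈ 216710.7 mm ≈ 216.7 m.
Far limit Df = s·(H − f)/(H − s) = 15100 × (216710.7 − 161) / (216710.7 − 15100) = 15100 × 216549.7 / 201610.7 ≈ 16219 mm ≈ 16.2 m.

16.2 m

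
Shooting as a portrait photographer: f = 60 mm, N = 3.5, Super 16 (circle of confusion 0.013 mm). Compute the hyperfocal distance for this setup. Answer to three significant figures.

Hyperfocal distance H = f²/(N·c) + f = 60²/(3.5 × 0.013) + 60 = 3600/0.0455 + 60 ≈ 79180.9 mm ≈ 79.2 m.

79.2 m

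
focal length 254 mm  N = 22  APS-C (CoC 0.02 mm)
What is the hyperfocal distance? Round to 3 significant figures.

Hyperfocal distance H = f²/(N·c) + f = 254²/(22 × 0.02) + 254 = 64516/0.44 + 254 ≈ 146881.3 mm ≈ 147 m.

147 m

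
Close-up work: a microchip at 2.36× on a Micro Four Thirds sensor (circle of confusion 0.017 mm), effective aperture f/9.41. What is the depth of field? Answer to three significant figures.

0.0574 mm

At magnification m, DoF ≈ 2·N_eff·c/m² = 2 × 9.41 × 0.017 / 2.36² = 0.3199 / 5.57 ≈ 0.0574 mm.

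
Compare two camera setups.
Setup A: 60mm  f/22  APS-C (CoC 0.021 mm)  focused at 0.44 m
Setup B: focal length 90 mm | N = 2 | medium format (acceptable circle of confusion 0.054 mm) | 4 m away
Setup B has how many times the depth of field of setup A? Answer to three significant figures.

Setup A: H = 60²/(22×0.021) + 60 ≈ 7852.2 mm; DoF = Df − Dn = 462.557 − 419.540 ≈ 43.017 mm.
Setup B: H = 90²/(2×0.054) + 90 ≈ 75090.0 mm; DoF = Df − Dn = 4220.00 − 3801.80 ≈ 418.20 mm.
Ratio = 418.20 / 43.017 ≈ 9.72.

9.72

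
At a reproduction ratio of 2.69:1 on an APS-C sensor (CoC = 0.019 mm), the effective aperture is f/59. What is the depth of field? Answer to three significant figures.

0.310 mm

At magnification m, DoF ≈ 2·N_eff·c/m² = 2 × 59 × 0.019 / 2.69² = 2.242 / 7.236 ≈ 0.31 mm.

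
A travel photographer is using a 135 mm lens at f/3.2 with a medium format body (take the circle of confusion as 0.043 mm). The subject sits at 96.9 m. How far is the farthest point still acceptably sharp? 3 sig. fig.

Hyperfocal distance H = f²/(N·c) + f = 135²/(3.2 × 0.043) + 135 = 18225/0.1376 + 135 ≈ 132584.1 mm ≈ 132.6 m.
Far limit Df = s·(H − f)/(H − s) = 96900 × (132584.1 − 135) / (132584.1 − 96900) = 96900 × 132449.1 / 35684.1 ≈ 359665 mm ≈ 360 m.

360 m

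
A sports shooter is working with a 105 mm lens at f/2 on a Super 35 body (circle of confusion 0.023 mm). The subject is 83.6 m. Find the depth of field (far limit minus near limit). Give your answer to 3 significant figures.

Hyperfocal distance H = f²/(N·c) + f = 105²/(2 × 0.023) + 105 = 11025/0.046 + 105 ≈ 239778.9 mm ≈ 239.8 m.
Near limit Dn = s·(H − f)/(H + s − 2f) = 83600 × (239778.9 − 105) / (239778.9 + 83600 − 2 × 105) = 83600 × 239673.9 / 323168.9 ≈ 62001 mm.
Far limit Df = s·(H − f)/(H − s) = 83600 × (239778.9 − 105) / (239778.9 − 83600) = 83600 × 239673.9 / 156178.9 ≈ 128293 mm.
Depth of field = Df − Dn = 128293 − 62001 ≈ 66292 mm ≈ 66.3 m.

66.3 m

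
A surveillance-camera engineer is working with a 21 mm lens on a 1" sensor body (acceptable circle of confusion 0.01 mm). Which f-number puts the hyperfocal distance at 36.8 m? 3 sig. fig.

Rearrange H = f²/(N·c) + f for N: N = f² / ((H − f)·c).
N = 21² / ((36800 − 21) × 0.01) = 441 / 367.8 ≈ 1.20.

f/1.20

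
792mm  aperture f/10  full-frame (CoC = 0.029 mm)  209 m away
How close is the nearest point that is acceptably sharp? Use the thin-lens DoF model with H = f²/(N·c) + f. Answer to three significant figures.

Hyperfocal distance H = f²/(N·c) + f = 792²/(10 × 0.029) + 792 = 627264/0.29 + 792 ≈ 2163771.3 mm ≈ 2164 m.
Near limit Dn = s·(H − f)/(H + s − 2f) = 209000 × (2163771.3 − 792) / (2163771.3 + 209000 − 2 × 792) = 209000 × 2162979.3 / 2371187.3 ≈ 190648 mm ≈ 191 m.

191 m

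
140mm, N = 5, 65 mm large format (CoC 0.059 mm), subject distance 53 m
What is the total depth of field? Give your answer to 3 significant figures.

230 m

Hyperfocal distance H = f²/(N·c) + f = 140²/(5 × 0.059) + 140 = 19600/0.295 + 140 ≈ 66580.7 mm ≈ 66.58 m.
Near limit Dn = s·(H − f)/(H + s − 2f) = 53000 × (66580.7 − 140) / (66580.7 + 53000 − 2 × 140) = 53000 × 66440.7 / 119300.7 ≈ 29517 mm.
Far limit Df = s·(H − f)/(H − s) = 53000 × (66580.7 − 140) / (66580.7 − 53000) = 53000 × 66440.7 / 13580.7 ≈ 259292 mm.
Depth of field = Df − Dn = 259292 − 29517 ≈ 229775 mm ≈ 230 m.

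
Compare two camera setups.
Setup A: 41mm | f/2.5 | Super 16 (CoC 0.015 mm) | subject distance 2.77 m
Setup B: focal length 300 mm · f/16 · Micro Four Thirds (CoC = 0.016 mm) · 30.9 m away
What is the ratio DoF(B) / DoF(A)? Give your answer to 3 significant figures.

Setup A: H = 41²/(2.5×0.015) + 41 ≈ 44867.7 mm; DoF = Df − Dn = 2949.57 − 2611.04 ≈ 338.53 mm.
Setup B: H = 300²/(16×0.016) + 300 ≈ 351862.5 mm; DoF = Df − Dn = 33846.0 − 28425.8 ≈ 5420.2 mm.
Ratio = 5420.2 / 338.53 ≈ 16.0.

16.0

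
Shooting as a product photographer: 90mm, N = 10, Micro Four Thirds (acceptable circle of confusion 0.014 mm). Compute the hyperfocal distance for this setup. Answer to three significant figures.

Hyperfocal distance H = f²/(N·c) + f = 90²/(10 × 0.014) + 90 = 8100/0.14 + 90 ≈ 57947.1 mm ≈ 57.9 m.

57.9 m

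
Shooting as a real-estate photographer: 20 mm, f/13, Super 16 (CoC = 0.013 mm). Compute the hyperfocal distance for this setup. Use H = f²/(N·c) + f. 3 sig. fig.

Hyperfocal distance H = f²/(N·c) + f = 20²/(13 × 0.013) + 20 = 400/0.169 + 20 ≈ 2386.9 mm ≈ 2.39 m.

2.39 m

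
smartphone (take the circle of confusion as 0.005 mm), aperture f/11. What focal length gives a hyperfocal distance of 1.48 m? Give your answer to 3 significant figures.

From H = f²/(N·c) + f, with f ≪ H: f ≈ √(H·N·c) = √(1480 × 11 × 0.005) = √81.400 ≈ 9.022 mm.
Exact: f² + N·c·f − N·c·H = 0 ⇒ f = (−N·c + √((N·c)² + 4·N·c·H))/2 = (−0.055 + √325.60)/2 ≈ 8.9947 mm ≈ 8.99 mm.

8.99 mm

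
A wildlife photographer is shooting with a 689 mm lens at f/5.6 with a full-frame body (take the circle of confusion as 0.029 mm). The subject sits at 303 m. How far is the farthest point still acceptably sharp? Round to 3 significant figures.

Hyperfocal distance H = f²/(N·c) + f = 689²/(5.6 × 0.029) + 689 = 474721/0.1624 + 689 ≈ 2923847.9 mm ≈ 2924 m.
Far limit Df = s·(H − f)/(H − s) = 303000 × (2923847.9 − 689) / (2923847.9 − 303000) = 303000 × 2923158.9 / 2620847.9 ≈ 337951 mm ≈ 338 m.

338 m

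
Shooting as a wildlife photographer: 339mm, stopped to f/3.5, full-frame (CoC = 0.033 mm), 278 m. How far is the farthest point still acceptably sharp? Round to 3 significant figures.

Hyperfocal distance H = f²/(N·c) + f = 339²/(3.5 × 0.033) + 339 = 114921/0.1155 + 339 ≈ 995326.0 mm ≈ 995.3 m.
Far limit Df = s·(H − f)/(H − s) = 278000 × (995326.0 − 339) / (995326.0 − 278000) = 278000 × 994987.0 / 717326.0 ≈ 385608 mm ≈ 386 m.

386 m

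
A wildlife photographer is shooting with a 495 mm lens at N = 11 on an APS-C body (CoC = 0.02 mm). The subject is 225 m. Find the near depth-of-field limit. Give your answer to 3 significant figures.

Hyperfocal distance H = f²/(N·c) + f = 495²/(11 × 0.02) + 495 = 245025/0.22 + 495 ≈ 1114245.0 mm ≈ 1114 m.
Near limit Dn = s·(H − f)/(H + s − 2f) = 225000 × (1114245.0 − 495) / (1114245.0 + 225000 − 2 × 495) = 225000 × 1113750.0 / 1338255.0 ≈ 187254 mm ≈ 187 m.

187 m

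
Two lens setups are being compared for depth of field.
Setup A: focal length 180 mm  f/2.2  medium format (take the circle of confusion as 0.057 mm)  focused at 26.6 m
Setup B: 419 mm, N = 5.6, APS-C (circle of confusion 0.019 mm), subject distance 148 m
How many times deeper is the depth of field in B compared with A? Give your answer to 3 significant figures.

Setup A: H = 180²/(2.2×0.057) + 180 ≈ 258553.2 mm; DoF = Df − Dn = 29629.8 − 24132.3 ≈ 5497.5 mm.
Setup B: H = 419²/(5.6×0.019) + 419 ≈ 1650428.4 mm; DoF = Df − Dn = 162538 − 135849 ≈ 26689 mm.
Ratio = 26689 / 5497.5 ≈ 4.85.

4.85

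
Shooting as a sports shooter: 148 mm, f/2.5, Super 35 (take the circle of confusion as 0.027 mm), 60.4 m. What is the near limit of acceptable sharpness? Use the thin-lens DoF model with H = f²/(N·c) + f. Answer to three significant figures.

Hyperfocal distance H = f²/(N·c) + f = 148²/(2.5 × 0.027) + 148 = 21904/0.0675 + 148 ≈ 324651.7 mm ≈ 324.7 m.
Near limit Dn = s·(H − f)/(H + s − 2f) = 60400 × (324651.7 − 148) / (324651.7 + 60400 − 2 × 148) = 60400 × 324503.7 / 384755.7 ≈ 50941 mm ≈ 50.9 m.

50.9 m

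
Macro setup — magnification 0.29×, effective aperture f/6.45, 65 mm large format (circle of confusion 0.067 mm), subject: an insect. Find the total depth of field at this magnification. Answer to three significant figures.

At magnification m, DoF ≈ 2·N_eff·c/m² = 2 × 6.45 × 0.067 / 0.29² = 0.8643 / 0.0841 ≈ 10.3 mm.

10.3 mm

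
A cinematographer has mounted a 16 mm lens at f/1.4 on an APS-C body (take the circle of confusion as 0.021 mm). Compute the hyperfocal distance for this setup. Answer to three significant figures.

Hyperfocal distance H = f²/(N·c) + f = 16²/(1.4 × 0.021) + 16 = 256/0.0294 + 16 ≈ 8723.5 mm ≈ 8.72 m.

8.72 m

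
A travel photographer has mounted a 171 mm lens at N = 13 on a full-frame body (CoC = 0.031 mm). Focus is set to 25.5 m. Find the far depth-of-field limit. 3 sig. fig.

Hyperfocal distance H = f²/(N·c) + f = 171²/(13 × 0.031) + 171 = 29241/0.403 + 171 ≈ 72729.3 mm ≈ 72.73 m.
Far limit Df = s·(H − f)/(H − s) = 25500 × (72729.3 − 171) / (72729.3 − 25500) = 25500 × 72558.3 / 47229.3 ≈ 39176 mm ≈ 39.2 m.

39.2 m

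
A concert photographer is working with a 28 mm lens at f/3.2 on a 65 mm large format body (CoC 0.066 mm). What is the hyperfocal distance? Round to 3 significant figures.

Hyperfocal distance H = f²/(N·c) + f = 28²/(3.2 × 0.066) + 28 = 784/0.2112 + 28 ≈ 3740.1 mm ≈ 3.74 m.

3.74 m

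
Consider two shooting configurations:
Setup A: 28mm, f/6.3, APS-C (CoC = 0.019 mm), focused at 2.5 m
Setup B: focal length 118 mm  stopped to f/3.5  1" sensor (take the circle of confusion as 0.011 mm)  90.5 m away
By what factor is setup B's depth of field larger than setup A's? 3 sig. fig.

Setup A: H = 28²/(6.3×0.019) + 28 ≈ 6577.7 mm; DoF = Df − Dn = 4015.6 − 1815.0 ≈ 2200.6 mm.
Setup B: H = 118²/(3.5×0.011) + 118 ≈ 361780.3 mm; DoF = Df − Dn = 120652 − 72405 ≈ 48247 mm.
Ratio = 48247 / 2200.6 ≈ 21.9.

21.9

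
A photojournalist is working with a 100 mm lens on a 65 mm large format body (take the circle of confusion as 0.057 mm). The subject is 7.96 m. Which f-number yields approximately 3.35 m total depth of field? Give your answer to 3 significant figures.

Write h = H − f = f²/(N·c). The thin-lens limits are Dn = s·h/(h + (s−f)) and Df = s·h/(h − (s−f)), so DoF = Df − Dn = 2·s·(s−f)·h / (h² − (s−f)²).
That is a quadratic in h: DoF·h² − 2·s·(s−f)·h − DoF·(s−f)² = 0 ⇒ h = (s−f)·(s + √(s² + DoF²)) / DoF = 7860 × (7960 + √(7960² + 3350²)) / 3350 = 7860 × (7960 + 8636.21) / 3350 ≈ 38939 mm.
Then N = f²/(c·h) = 100² / (0.057 × 38939) = 10000 / 2219.5 ≈ 4.51.

f/4.51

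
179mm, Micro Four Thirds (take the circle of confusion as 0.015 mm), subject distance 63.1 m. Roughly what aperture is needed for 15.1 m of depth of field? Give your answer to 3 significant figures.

f/4.01

Write h = H − f = f²/(N·c). The thin-lens limits are Dn = s·h/(h + (s−f)) and Df = s·h/(h − (s−f)), so DoF = Df − Dn = 2·s·(s−f)·h / (h² − (s−f)²).
That is a quadratic in h: DoF·h² − 2·s·(s−f)·h − DoF·(s−f)² = 0 ⇒ h = (s−f)·(s + √(s² + DoF²)) / DoF = 62921 × (63100 + √(63100² + 15100²)) / 15100 = 62921 × (63100 + 64881.6) / 15100 ≈ 533293 mm.
Then N = f²/(c·h) = 179² / (0.015 × 533293) = 32041 / 7999.4 ≈ 4.01.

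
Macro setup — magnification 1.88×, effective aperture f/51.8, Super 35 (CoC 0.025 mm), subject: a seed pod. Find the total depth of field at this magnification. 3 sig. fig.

0.733 mm

At magnification m, DoF ≈ 2·N_eff·c/m² = 2 × 51.8 × 0.025 / 1.88² = 2.59 / 3.534 ≈ 0.733 mm.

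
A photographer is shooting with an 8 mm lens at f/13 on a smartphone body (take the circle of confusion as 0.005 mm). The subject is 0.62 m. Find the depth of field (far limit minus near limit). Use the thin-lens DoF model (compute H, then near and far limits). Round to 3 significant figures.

1.26 m

Hyperfocal distance H = f²/(N·c) + f = 8²/(13 × 0.005) + 8 = 64/0.065 + 8 ≈ 992.6 mm ≈ 0.993 m.
Near limit Dn = s·(H − f)/(H + s − 2f) = 620 × (992.6 − 8) / (992.6 + 620 − 2 × 8) = 620 × 984.6 / 1596.6 ≈ 382.3 mm.
Far limit Df = s·(H − f)/(H − s) = 620 × (992.6 − 8) / (992.6 − 620) = 620 × 984.6 / 372.6 ≈ 1638.3 mm.
Depth of field = Df − Dn = 1638.3 − 382.3 ≈ 1256.0 mm ≈ 1.26 m.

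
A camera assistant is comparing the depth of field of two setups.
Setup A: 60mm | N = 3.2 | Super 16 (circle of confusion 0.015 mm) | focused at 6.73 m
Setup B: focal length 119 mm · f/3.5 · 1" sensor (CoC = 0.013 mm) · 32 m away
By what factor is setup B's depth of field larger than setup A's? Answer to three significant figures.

Setup A: H = 60²/(3.2×0.015) + 60 ≈ 75060.0 mm; DoF = Df − Dn = 7386.9 − 6180.4 ≈ 1206.5 mm.
Setup B: H = 119²/(3.5×0.013) + 119 ≈ 311349.8 mm; DoF = Df − Dn = 35652.0 − 29026.6 ≈ 6625.4 mm.
Ratio = 6625.4 / 1206.5 ≈ 5.49.

5.49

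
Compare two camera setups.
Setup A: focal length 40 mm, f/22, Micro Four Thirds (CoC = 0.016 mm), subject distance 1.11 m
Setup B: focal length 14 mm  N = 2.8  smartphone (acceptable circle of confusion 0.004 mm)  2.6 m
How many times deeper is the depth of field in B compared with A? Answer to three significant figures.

1.42

Setup A: H = 40²/(22×0.016) + 40 ≈ 4585.5 mm; DoF = Df − Dn = 1451.74 − 898.49 ≈ 553.25 mm.
Setup B: H = 14²/(2.8×0.004) + 14 ≈ 17514.0 mm; DoF = Df − Dn = 3050.82 − 2265.26 ≈ 785.56 mm.
Ratio = 785.56 / 553.25 ≈ 1.42.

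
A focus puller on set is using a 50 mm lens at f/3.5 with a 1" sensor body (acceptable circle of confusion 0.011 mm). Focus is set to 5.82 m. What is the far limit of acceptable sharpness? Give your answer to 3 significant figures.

6.39 m

Hyperfocal distance H = f²/(N·c) + f = 50²/(3.5 × 0.011) + 50 = 2500/0.0385 + 50 ≈ 64985.1 mm ≈ 64.99 m.
Far limit Df = s·(H − f)/(H − s) = 5820 × (64985.1 − 50) / (64985.1 − 5820) = 5820 × 64935.1 / 59165.1 ≈ 6387.6 mm ≈ 6.39 m.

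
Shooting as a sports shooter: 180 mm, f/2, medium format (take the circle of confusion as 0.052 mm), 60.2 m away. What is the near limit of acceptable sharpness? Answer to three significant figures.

Hyperfocal distance H = f²/(N·c) + f = 180²/(2 × 0.052) + 180 = 32400/0.104 + 180 ≈ 311718.5 mm ≈ 311.7 m.
Near limit Dn = s·(H − f)/(H + s − 2f) = 60200 × (311718.5 − 180) / (311718.5 + 60200 − 2 × 180) = 60200 × 311538.5 / 371558.5 ≈ 50476 mm ≈ 50.5 m.

50.5 m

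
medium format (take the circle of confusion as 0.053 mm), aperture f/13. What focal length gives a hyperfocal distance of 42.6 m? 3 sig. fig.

From H = f²/(N·c) + f, with f ≪ H: f ≈ √(H·N·c) = √(42600 × 13 × 0.053) = √29351 ≈ 171.3 mm.
The +f correction barely moves this — solving exactly, f² + N·c·f − N·c·H = 0 ⇒ f = (−N·c + √((N·c)² + 4·N·c·H))/2 = (−0.689 + √117406)/2 ≈ 170.98 mm, so f ≈ 171 mm.

171 mm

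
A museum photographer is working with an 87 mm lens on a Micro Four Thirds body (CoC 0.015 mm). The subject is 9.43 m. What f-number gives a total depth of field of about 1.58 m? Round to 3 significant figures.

f/4.49

Write h = H − f = f²/(N·c). The thin-lens limits are Dn = s·h/(h + (s−f)) and Df = s·h/(h − (s−f)), so DoF = Df − Dn = 2·s·(s−f)·h / (h² − (s−f)²).
That is a quadratic in h: DoF·h² − 2·s·(s−f)·h − DoF·(s−f)² = 0 ⇒ h = (s−f)·(s + √(s² + DoF²)) / DoF = 9343 × (9430 + √(9430² + 1580²)) / 1580 = 9343 × (9430 + 9561.45) / 1580 ≈ 112302 mm.
Then N = f²/(c·h) = 87² / (0.015 × 112302) = 7569 / 1684.5 ≈ 4.49.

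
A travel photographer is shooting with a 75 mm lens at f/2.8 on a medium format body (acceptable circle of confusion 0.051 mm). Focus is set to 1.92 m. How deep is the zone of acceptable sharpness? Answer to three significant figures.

180 mm

Hyperfocal distance H = f²/(N·c) + f = 75²/(2.8 × 0.051) + 75 = 5625/0.1428 + 75 ≈ 39465.8 mm ≈ 39.47 m.
Near limit Dn = s·(H − f)/(H + s − 2f) = 1920 × (39465.8 − 75) / (39465.8 + 1920 − 2 × 75) = 1920 × 39390.8 / 41235.8 ≈ 1834.09 mm.
Far limit Df = s·(H − f)/(H − s) = 1920 × (39465.8 − 75) / (39465.8 − 1920) = 1920 × 39390.8 / 37545.8 ≈ 2014.35 mm.
Depth of field = Df − Dn = 2014.35 − 1834.09 ≈ 180.26 mm.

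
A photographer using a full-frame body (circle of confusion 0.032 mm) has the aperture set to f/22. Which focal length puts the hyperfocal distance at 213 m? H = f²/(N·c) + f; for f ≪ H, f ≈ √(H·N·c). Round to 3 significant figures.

387 mm

From H = f²/(N·c) + f, with f ≪ H: f ≈ √(H·N·c) = √(213000 × 22 × 0.032) = √149952 ≈ 387.2 mm.
The +f correction barely moves this — solving exactly, f² + N·c·f − N·c·H = 0 ⇒ f = (−N·c + √((N·c)² + 4·N·c·H))/2 = (−0.704 + √599808)/2 ≈ 386.88 mm, so f ≈ 387 mm.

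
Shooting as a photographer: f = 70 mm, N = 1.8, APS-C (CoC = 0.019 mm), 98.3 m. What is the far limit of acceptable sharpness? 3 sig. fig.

313 m

Hyperfocal distance H = f²/(N·c) + f = 70²/(1.8 × 0.019) + 70 = 4900/0.0342 + 70 ≈ 143344.9 mm ≈ 143.3 m.
Far limit Df = s·(H − f)/(H − s) = 98300 × (143344.9 − 70) / (143344.9 − 98300) = 98300 × 143274.9 / 45044.9 ≈ 312664 mm ≈ 313 m.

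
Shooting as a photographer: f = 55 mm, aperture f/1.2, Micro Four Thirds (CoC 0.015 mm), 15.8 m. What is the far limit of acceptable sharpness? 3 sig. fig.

Hyperfocal distance H = f²/(N·c) + f = 55²/(1.2 × 0.015) + 55 = 3025/0.018 + 55 ≈ 168110.6 mm ≈ 168.1 m.
Far limit Df = s·(H − f)/(H − s) = 15800 × (168110.6 − 55) / (168110.6 − 15800) = 15800 × 168055.6 / 152310.6 ≈ 17433 mm ≈ 17.4 m.

17.4 m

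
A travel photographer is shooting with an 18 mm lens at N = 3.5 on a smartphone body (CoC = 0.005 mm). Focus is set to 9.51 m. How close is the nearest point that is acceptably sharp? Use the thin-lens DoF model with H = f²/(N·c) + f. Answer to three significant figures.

Hyperfocal distance H = f²/(N·c) + f = 18²/(3.5 × 0.005) + 18 = 324/0.0175 + 18 ≈ 18532.3 mm ≈ 18.53 m.
Near limit Dn = s·(H − f)/(H + s − 2f) = 9510 × (18532.3 − 18) / (18532.3 + 9510 − 2 × 18) = 9510 × 18514.3 / 28006.3 ≈ 6286.8 mm ≈ 6.29 m.

6.29 m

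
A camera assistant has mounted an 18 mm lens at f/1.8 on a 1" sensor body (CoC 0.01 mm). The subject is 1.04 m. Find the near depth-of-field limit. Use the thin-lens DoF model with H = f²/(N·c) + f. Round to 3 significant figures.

0.984 m

Hyperfocal distance H = f²/(N·c) + f = 18²/(1.8 × 0.01) + 18 = 324/0.018 + 18 ≈ 18018.0 mm ≈ 18.02 m.
Near limit Dn = s·(H − f)/(H + s − 2f) = 1040 × (18018.0 − 18) / (18018.0 + 1040 − 2 × 18) = 1040 × 18000.0 / 19022.0 ≈ 984.12 mm ≈ 0.984 m.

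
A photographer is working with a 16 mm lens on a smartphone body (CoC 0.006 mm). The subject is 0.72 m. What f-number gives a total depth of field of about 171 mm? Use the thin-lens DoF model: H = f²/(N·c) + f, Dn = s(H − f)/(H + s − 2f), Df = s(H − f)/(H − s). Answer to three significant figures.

Write h = H − f = f²/(N·c). The thin-lens limits are Dn = s·h/(h + (s−f)) and Df = s·h/(h − (s−f)), so DoF = Df − Dn = 2·s·(s−f)·h / (h² − (s−f)²).
That is a quadratic in h: DoF·h² − 2·s·(s−f)·h − DoF·(s−f)² = 0 ⇒ h = (s−f)·(s + √(s² + DoF²)) / DoF = 704 × (720 + √(720² + 171²)) / 171 = 704 × (720 + 740.028) / 171 ≈ 6010.9 mm.
Then N = f²/(c·h) = 16² / (0.006 × 6010.9) = 256 / 36.065 ≈ 7.10.

f/7.10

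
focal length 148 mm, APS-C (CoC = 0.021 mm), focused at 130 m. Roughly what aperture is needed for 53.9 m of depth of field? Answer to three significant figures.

f/1.60

Write h = H − f = f²/(N·c). The thin-lens limits are Dn = s·h/(h + (s−f)) and Df = s·h/(h − (s−f)), so DoF = Df − Dn = 2·s·(s−f)·h / (h² − (s−f)²).
That is a quadratic in h: DoF·h² − 2·s·(s−f)·h − DoF·(s−f)² = 0 ⇒ h = (s−f)·(s + √(s² + DoF²)) / DoF = 129852 × (130000 + √(130000² + 53900²)) / 53900 = 129852 × (130000 + 140731) / 53900 ≈ 652226 mm.
Then N = f²/(c·h) = 148² / (0.021 × 652226) = 21904 / 13697 ≈ 1.60.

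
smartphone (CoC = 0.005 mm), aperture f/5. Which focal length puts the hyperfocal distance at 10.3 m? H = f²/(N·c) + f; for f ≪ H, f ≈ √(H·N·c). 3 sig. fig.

16.0 mm

From H = f²/(N·c) + f, with f ≪ H: f ≈ √(H·N·c) = √(10300 × 5 × 0.005) = √257.50 ≈ 16.05 mm.
Exact: f² + N·c·f − N·c·H = 0 ⇒ f = (−N·c + √((N·c)² + 4·N·c·H))/2 = (−0.025 + √1030.0)/2 ≈ 16.034 mm ≈ 16.0 mm.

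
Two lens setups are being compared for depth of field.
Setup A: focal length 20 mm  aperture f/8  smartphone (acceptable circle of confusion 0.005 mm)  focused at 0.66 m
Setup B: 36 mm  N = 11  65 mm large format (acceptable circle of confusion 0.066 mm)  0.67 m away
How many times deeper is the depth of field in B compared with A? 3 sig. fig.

6.42

Setup A: H = 20²/(8×0.005) + 20 ≈ 10020.0 mm; DoF = Df − Dn = 705.128 − 620.301 ≈ 84.827 mm.
Setup B: H = 36²/(11×0.066) + 36 ≈ 1821.1 mm; DoF = Df − Dn = 1039.01 − 494.41 ≈ 544.60 mm.
Ratio = 544.60 / 84.827 ≈ 6.42.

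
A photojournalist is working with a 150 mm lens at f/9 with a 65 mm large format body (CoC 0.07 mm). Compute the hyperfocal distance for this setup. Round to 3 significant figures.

Hyperfocal distance H = f²/(N·c) + f = 150²/(9 × 0.07) + 150 = 22500/0.63 + 150 ≈ 35864.3 mm ≈ 35.9 m.

35.9 m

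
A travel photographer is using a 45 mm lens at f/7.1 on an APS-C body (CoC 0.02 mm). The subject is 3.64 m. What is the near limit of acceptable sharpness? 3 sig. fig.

Hyperfocal distance H = f²/(N·c) + f = 45²/(7.1 × 0.02) + 45 = 2025/0.142 + 45 ≈ 14305.6 mm ≈ 14.31 m.
Near limit Dn = s·(H − f)/(H + s − 2f) = 3640 × (14305.6 − 45) / (14305.6 + 3640 − 2 × 45) = 3640 × 14260.6 / 17855.6 ≈ 2907.1 mm ≈ 2.91 m.

2.91 m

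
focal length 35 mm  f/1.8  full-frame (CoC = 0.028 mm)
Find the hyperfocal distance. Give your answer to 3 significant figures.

24.3 m

Hyperfocal distance H = f²/(N·c) + f = 35²/(1.8 × 0.028) + 35 = 1225/0.0504 + 35 ≈ 24340.6 mm ≈ 24.3 m.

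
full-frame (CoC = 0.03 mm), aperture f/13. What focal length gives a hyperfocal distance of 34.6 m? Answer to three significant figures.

From H = f²/(N·c) + f, with f ≪ H: f ≈ √(H·N·c) = √(34600 × 13 × 0.03) = √13494 ≈ 116.2 mm.
The +f correction barely moves this — solving exactly, f² + N·c·f − N·c·H = 0 ⇒ f = (−N·c + √((N·c)² + 4·N·c·H))/2 = (−0.39 + √53976)/2 ≈ 115.97 mm, so f ≈ 116 mm.

116 mm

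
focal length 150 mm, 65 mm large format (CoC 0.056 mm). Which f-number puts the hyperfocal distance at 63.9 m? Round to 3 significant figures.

f/6.30

Rearrange H = f²/(N·c) + f for N: N = f² / ((H − f)·c).
N = 150² / ((63900 − 150) × 0.056) = 22500 / 3570 ≈ 6.30.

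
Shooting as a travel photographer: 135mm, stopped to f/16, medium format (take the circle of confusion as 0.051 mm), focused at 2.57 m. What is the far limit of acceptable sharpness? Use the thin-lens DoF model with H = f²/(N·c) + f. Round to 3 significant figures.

Hyperfocal distance H = f²/(N·c) + f = 135²/(16 × 0.051) + 135 = 18225/0.816 + 135 ≈ 22469.6 mm ≈ 22.47 m.
Far limit Df = s·(H − f)/(H − s) = 2570 × (22469.6 − 135) / (22469.6 − 2570) = 2570 × 22334.6 / 19899.6 ≈ 2884.5 mm ≈ 2.88 m.

2.88 m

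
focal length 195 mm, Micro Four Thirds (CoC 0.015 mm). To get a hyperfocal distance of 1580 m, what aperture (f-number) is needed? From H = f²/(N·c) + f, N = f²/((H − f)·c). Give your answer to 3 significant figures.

Rearrange H = f²/(N·c) + f for N: N = f² / ((H − f)·c).
N = 195² / ((1580000 − 195) × 0.015) = 38025 / 23697 ≈ 1.60.

f/1.60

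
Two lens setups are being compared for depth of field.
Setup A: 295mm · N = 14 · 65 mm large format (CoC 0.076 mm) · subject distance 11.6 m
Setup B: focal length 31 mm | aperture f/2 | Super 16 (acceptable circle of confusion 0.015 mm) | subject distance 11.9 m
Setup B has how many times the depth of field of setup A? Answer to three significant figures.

3.13

Setup A: H = 295²/(14×0.076) + 295 ≈ 82085.4 mm; DoF = Df − Dn = 13460.5 − 10191.4 ≈ 3269.1 mm.
Setup B: H = 31²/(2×0.015) + 31 ≈ 32064.3 mm; DoF = Df − Dn = 18905 − 8683 ≈ 10222 mm.
Ratio = 10222 / 3269.1 ≈ 3.13.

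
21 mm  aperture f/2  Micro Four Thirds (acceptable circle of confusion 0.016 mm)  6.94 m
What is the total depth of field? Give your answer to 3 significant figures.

Hyperfocal distance H = f²/(N·c) + f = 21²/(2 × 0.016) + 21 = 441/0.032 + 21 ≈ 13802.2 mm ≈ 13.80 m.
Near limit Dn = s·(H − f)/(H + s − 2f) = 6940 × (13802.2 − 21) / (13802.2 + 6940 − 2 × 21) = 6940 × 13781.2 / 20700.2 ≈ 4620.3 mm.
Far limit Df = s·(H − f)/(H − s) = 6940 × (13802.2 − 21) / (13802.2 − 6940) = 6940 × 13781.2 / 6862.2 ≈ 13937.4 mm.
Depth of field = Df − Dn = 13937.4 − 4620.3 ≈ 9317.1 mm ≈ 9.32 m.

9.32 m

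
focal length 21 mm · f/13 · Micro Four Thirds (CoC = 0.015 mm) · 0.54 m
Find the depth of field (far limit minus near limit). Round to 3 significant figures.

Hyperfocal distance H = f²/(N·c) + f = 21²/(13 × 0.015) + 21 = 441/0.195 + 21 ≈ 2282.5 mm ≈ 2.283 m.
Near limit Dn = s·(H − f)/(H + s − 2f) = 540 × (2282.5 − 21) / (2282.5 + 540 − 2 × 21) = 540 × 2261.5 / 2780.5 ≈ 439.21 mm.
Far limit Df = s·(H − f)/(H − s) = 540 × (2282.5 − 21) / (2282.5 − 540) = 540 × 2261.5 / 1742.5 ≈ 700.83 mm.
Depth of field = Df − Dn = 700.83 − 439.21 ≈ 261.62 mm.

262 mm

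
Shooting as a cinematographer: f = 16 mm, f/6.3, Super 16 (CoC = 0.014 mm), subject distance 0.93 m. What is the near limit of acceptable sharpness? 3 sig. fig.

0.707 m

Hyperfocal distance H = f²/(N·c) + f = 16²/(6.3 × 0.014) + 16 = 256/0.0882 + 16 ≈ 2918.5 mm ≈ 2.918 m.
Near limit Dn = s·(H − f)/(H + s − 2f) = 930 × (2918.5 − 16) / (2918.5 + 930 − 2 × 16) = 930 × 2902.5 / 3816.5 ≈ 707.28 mm ≈ 0.707 m.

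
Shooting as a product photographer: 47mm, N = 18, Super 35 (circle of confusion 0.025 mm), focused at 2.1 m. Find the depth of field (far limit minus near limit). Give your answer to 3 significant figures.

Hyperfocal distance H = f²/(N·c) + f = 47²/(18 × 0.025) + 47 = 2209/0.45 + 47 ≈ 4955.9 mm ≈ 4.956 m.
Near limit Dn = s·(H − f)/(H + s − 2f) = 2100 × (4955.9 − 47) / (4955.9 + 2100 − 2 × 47) = 2100 × 4908.9 / 6961.9 ≈ 1480.7 mm.
Far limit Df = s·(H − f)/(H − s) = 2100 × (4955.9 − 47) / (4955.9 − 2100) = 2100 × 4908.9 / 2855.9 ≈ 3609.6 mm.
Depth of field = Df − Dn = 3609.6 − 1480.7 ≈ 2128.9 mm ≈ 2.13 m.

2.13 m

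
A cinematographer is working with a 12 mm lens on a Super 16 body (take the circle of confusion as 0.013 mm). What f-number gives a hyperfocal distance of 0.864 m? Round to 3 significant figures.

Rearrange H = f²/(N·c) + f for N: N = f² / ((H − f)·c).
N = 12² / ((864 − 12) × 0.013) = 144 / 11.08 ≈ 13.

f/13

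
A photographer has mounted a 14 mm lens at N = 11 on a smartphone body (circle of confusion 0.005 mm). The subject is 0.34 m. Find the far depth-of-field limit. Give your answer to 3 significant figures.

Hyperfocal distance H = f²/(N·c) + f = 14²/(11 × 0.005) + 14 = 196/0.055 + 14 ≈ 3577.6 mm ≈ 3.578 m.
Far limit Df = s·(H − f)/(H − s) = 340 × (3577.6 − 14) / (3577.6 − 340) = 340 × 3563.6 / 3237.6 ≈ 374.23 mm.

374 mm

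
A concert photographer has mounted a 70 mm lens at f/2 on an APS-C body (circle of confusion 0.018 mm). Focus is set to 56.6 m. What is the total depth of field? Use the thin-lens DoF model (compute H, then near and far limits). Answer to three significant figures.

56.8 m

Hyperfocal distance H = f²/(N·c) + f = 70²/(2 × 0.018) + 70 = 4900/0.036 + 70 ≈ 136181.1 mm ≈ 136.2 m.
Near limit Dn = s·(H − f)/(H + s − 2f) = 56600 × (136181.1 − 70) / (136181.1 + 56600 − 2 × 70) = 56600 × 136111.1 / 192641.1 ≈ 39991 mm.
Far limit Df = s·(H − f)/(H − s) = 56600 × (136181.1 − 70) / (136181.1 − 56600) = 56600 × 136111.1 / 79581.1 ≈ 96805 mm.
Depth of field = Df − Dn = 96805 − 39991 ≈ 56814 mm ≈ 56.8 m.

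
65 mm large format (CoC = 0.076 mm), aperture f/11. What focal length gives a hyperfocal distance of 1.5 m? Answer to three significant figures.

35.0 mm

From H = f²/(N·c) + f, with f ≪ H: f ≈ √(H·N·c) = √(1500 × 11 × 0.076) = √1254.0 ≈ 35.41 mm.
Exact: f² + N·c·f − N·c·H = 0 ⇒ f = (−N·c + √((N·c)² + 4·N·c·H))/2 = (−0.836 + √5016.7)/2 ≈ 34.996 mm ≈ 35.0 mm.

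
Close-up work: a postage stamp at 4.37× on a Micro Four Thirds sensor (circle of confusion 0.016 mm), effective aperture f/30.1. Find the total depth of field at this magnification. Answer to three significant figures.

0.0504 mm

At magnification m, DoF ≈ 2·N_eff·c/m² = 2 × 30.1 × 0.016 / 4.37² = 0.9632 / 19.1 ≈ 0.0504 mm.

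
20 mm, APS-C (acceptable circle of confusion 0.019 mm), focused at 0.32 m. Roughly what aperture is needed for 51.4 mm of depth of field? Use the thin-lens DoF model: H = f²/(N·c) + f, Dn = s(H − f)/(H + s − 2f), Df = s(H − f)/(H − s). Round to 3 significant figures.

Write h = H − f = f²/(N·c). The thin-lens limits are Dn = s·h/(h + (s−f)) and Df = s·h/(h − (s−f)), so DoF = Df − Dn = 2·s·(s−f)·h / (h² − (s−f)²).
That is a quadratic in h: DoF·h² − 2·s·(s−f)·h − DoF·(s−f)² = 0 ⇒ h = (s−f)·(s + √(s² + DoF²)) / DoF = 300 × (320 + √(320² + 51.4²)) / 51.4 = 300 × (320 + 324.102) / 51.4 ≈ 3759.3 mm.
Then N = f²/(c·h) = 20² / (0.019 × 3759.3) = 400 / 71.428 ≈ 5.60.

f/5.60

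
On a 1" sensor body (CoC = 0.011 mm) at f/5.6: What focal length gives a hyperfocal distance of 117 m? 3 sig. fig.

From H = f²/(N·c) + f, with f ≪ H: f ≈ √(H·N·c) = √(117000 × 5.6 × 0.011) = √7207.2 ≈ 84.90 mm.
The +f correction barely moves this — solving exactly, f² + N·c·f − N·c·H = 0 ⇒ f = (−N·c + √((N·c)² + 4·N·c·H))/2 = (−0.0616 + √28829)/2 ≈ 84.864 mm, so f ≈ 84.9 mm.

84.9 mm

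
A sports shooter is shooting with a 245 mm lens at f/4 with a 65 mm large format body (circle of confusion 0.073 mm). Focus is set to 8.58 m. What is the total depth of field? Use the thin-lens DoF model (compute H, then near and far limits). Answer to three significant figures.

Hyperfocal distance H = f²/(N·c) + f = 245²/(4 × 0.073) + 245 = 60025/0.292 + 245 ≈ 205810.1 mm ≈ 205.8 m.
Near limit Dn = s·(H − f)/(H + s − 2f) = 8580 × (205810.1 − 245) / (205810.1 + 8580 − 2 × 245) = 8580 × 205565.1 / 213900.1 ≈ 8245.66 mm.
Far limit Df = s·(H − f)/(H − s) = 8580 × (205810.1 − 245) / (205810.1 − 8580) = 8580 × 205565.1 / 197230.1 ≈ 8942.59 mm.
Depth of field = Df − Dn = 8942.59 − 8245.66 ≈ 696.93 mm ≈ 0.697 m.

0.697 m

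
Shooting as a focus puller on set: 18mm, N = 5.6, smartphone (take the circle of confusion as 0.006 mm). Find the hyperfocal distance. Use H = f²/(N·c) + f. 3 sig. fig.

9.66 m

Hyperfocal distance H = f²/(N·c) + f = 18²/(5.6 × 0.006) + 18 = 324/0.0336 + 18 ≈ 9660.9 mm ≈ 9.66 m.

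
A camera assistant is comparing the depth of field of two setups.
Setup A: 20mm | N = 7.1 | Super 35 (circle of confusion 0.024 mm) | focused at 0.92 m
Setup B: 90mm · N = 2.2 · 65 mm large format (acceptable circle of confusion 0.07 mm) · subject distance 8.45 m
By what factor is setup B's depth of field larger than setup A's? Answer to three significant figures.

3.33

Setup A: H = 20²/(7.1×0.024) + 20 ≈ 2367.4 mm; DoF = Df − Dn = 1492.05 − 665.03 ≈ 827.02 mm.
Setup B: H = 90²/(2.2×0.07) + 90 ≈ 52687.4 mm; DoF = Df − Dn = 10046.9 − 7291.1 ≈ 2755.8 mm.
Ratio = 2755.8 / 827.02 ≈ 3.33.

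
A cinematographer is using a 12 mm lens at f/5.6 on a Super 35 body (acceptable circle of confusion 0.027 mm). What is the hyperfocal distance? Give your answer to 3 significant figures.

Hyperfocal distance H = f²/(N·c) + f = 12²/(5.6 × 0.027) + 12 = 144/0.1512 + 12 ≈ 964.4 mm ≈ 0.964 m.

0.964 m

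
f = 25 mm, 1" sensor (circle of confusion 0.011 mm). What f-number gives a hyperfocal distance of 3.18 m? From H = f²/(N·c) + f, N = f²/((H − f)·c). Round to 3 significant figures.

Rearrange H = f²/(N·c) + f for N: N = f² / ((H − f)·c).
N = 25² / ((3180 − 25) × 0.011) = 625 / 34.70 ≈ 18.

f/18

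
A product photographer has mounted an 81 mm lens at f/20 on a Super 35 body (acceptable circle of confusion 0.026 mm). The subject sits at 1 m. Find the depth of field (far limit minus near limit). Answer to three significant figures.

Hyperfocal distance H = f²/(N·c) + f = 81²/(20 × 0.026) + 81 = 6561/0.52 + 81 ≈ 12698.3 mm ≈ 12.70 m.
Near limit Dn = s·(H − f)/(H + s − 2f) = 1000 × (12698.3 − 81) / (12698.3 + 1000 − 2 × 81) = 1000 × 12617.3 / 13536.3 ≈ 932.11 mm.
Far limit Df = s·(H − f)/(H − s) = 1000 × (12698.3 − 81) / (12698.3 − 1000) = 1000 × 12617.3 / 11698.3 ≈ 1078.56 mm.
Depth of field = Df − Dn = 1078.56 − 932.11 ≈ 146.45 mm.

146 mm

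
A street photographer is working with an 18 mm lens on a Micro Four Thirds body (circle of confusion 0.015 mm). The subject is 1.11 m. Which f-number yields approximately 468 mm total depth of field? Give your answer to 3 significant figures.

f/4

Write h = H − f = f²/(N·c). The thin-lens limits are Dn = s·h/(h + (s−f)) and Df = s·h/(h − (s−f)), so DoF = Df − Dn = 2·s·(s−f)·h / (h² − (s−f)²).
That is a quadratic in h: DoF·h² − 2·s·(s−f)·h − DoF·(s−f)² = 0 ⇒ h = (s−f)·(s + √(s² + DoF²)) / DoF = 1092 × (1110 + √(1110² + 468²)) / 468 = 1092 × (1110 + 1204.63) / 468 ≈ 5400.8 mm.
Then N = f²/(c·h) = 18² / (0.015 × 5400.8) = 324 / 81.012 ≈ 4.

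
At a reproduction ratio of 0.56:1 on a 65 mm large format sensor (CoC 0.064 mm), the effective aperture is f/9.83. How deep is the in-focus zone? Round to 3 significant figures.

4.01 mm

At magnification m, DoF ≈ 2·N_eff·c/m² = 2 × 9.83 × 0.064 / 0.56² = 1.258 / 0.3136 ≈ 4.01 mm.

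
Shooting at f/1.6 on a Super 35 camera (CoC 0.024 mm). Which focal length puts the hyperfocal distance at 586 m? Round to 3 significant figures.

From H = f²/(N·c) + f, with f ≪ H: f ≈ √(H·N·c) = √(586000 × 1.6 × 0.024) = √22502 ≈ 150.0 mm.
The +f correction barely moves this — solving exactly, f² + N·c·f − N·c·H = 0 ⇒ f = (−N·c + √((N·c)² + 4·N·c·H))/2 = (−0.0384 + √90010)/2 ≈ 149.99 mm, so f ≈ 150 mm.

150 mm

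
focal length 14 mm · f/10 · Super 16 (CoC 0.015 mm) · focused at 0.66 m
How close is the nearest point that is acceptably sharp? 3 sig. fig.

442 mm

Hyperfocal distance H = f²/(N·c) + f = 14²/(10 × 0.015) + 14 = 196/0.15 + 14 ≈ 1320.7 mm ≈ 1.321 m.
Near limit Dn = s·(H − f)/(H + s − 2f) = 660 × (1320.7 − 14) / (1320.7 + 660 − 2 × 14) = 660 × 1306.7 / 1952.7 ≈ 441.65 mm.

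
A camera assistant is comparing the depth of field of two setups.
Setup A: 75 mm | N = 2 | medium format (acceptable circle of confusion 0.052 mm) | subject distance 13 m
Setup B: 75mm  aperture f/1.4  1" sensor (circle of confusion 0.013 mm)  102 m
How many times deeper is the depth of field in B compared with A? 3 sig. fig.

Setup A: H = 75²/(2×0.052) + 75 ≈ 54161.5 mm; DoF = Df − Dn = 17082.1 − 10492.6 ≈ 6589.5 mm.
Setup B: H = 75²/(1.4×0.013) + 75 ≈ 309140.9 mm; DoF = Df − Dn = 152190 − 76704 ≈ 75486 mm.
Ratio = 75486 / 6589.5 ≈ 11.5.

11.5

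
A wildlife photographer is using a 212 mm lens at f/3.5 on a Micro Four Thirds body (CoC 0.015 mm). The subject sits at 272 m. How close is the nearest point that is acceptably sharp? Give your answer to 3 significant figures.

206 m

Hyperfocal distance H = f²/(N·c) + f = 212²/(3.5 × 0.015) + 212 = 44944/0.0525 + 212 ≈ 856288.2 mm ≈ 856.3 m.
Near limit Dn = s·(H − f)/(H + s − 2f) = 272000 × (856288.2 − 212) / (856288.2 + 272000 − 2 × 212) = 272000 × 856076.2 / 1127864.2 ≈ 206455 mm ≈ 206 m.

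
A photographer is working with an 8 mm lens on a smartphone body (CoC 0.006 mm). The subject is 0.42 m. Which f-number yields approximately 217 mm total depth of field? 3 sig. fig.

f/6.29

Write h = H − f = f²/(N·c). The thin-lens limits are Dn = s·h/(h + (s−f)) and Df = s·h/(h − (s−f)), so DoF = Df − Dn = 2·s·(s−f)·h / (h² − (s−f)²).
That is a quadratic in h: DoF·h² − 2·s·(s−f)·h − DoF·(s−f)² = 0 ⇒ h = (s−f)·(s + √(s² + DoF²)) / DoF = 412 × (420 + √(420² + 217²)) / 217 = 412 × (420 + 472.746) / 217 ≈ 1695.0 mm.
Then N = f²/(c·h) = 8² / (0.006 × 1695.0) = 64 / 10.170 ≈ 6.29.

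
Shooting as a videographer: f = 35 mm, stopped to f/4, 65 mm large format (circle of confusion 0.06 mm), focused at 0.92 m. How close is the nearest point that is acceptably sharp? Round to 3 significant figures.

0.784 m

Hyperfocal distance H = f²/(N·c) + f = 35²/(4 × 0.06) + 35 = 1225/0.24 + 35 ≈ 5139.2 mm ≈ 5.139 m.
Near limit Dn = s·(H − f)/(H + s − 2f) = 920 × (5139.2 − 35) / (5139.2 + 920 − 2 × 35) = 920 × 5104.2 / 5989.2 ≈ 784.05 mm ≈ 0.784 m.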